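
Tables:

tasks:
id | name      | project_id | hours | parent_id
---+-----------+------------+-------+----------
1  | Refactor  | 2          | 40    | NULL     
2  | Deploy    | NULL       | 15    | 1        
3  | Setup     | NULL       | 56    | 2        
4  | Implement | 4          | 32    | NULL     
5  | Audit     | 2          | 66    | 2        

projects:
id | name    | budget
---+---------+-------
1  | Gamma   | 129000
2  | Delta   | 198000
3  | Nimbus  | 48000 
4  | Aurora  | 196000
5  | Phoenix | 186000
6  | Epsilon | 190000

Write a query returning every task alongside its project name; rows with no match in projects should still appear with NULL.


LEFT JOIN keeps every row from tasks (the left table); where project_id has no match in projects, the project columns become NULL. Walk through each task:
  - task 1 (Refactor): project_id=2 -> matches Delta
  - task 2 (Deploy): project_id=NULL, no match -> kept with NULL
  - task 3 (Setup): project_id=NULL, no match -> kept with NULL
  - task 4 (Implement): project_id=4 -> matches Aurora
  - task 5 (Audit): project_id=2 -> matches Delta
All 5 rows appear; 2 have NULL project.

SQL:
SELECT a.name, b.name AS project
FROM tasks a
LEFT JOIN projects b ON a.project_id = b.id

Result:
name      | project
----------+--------
Refactor  | Delta  
Deploy    | NULL   
Setup     | NULL   
Implement | Aurora 
Audit     | Delta  


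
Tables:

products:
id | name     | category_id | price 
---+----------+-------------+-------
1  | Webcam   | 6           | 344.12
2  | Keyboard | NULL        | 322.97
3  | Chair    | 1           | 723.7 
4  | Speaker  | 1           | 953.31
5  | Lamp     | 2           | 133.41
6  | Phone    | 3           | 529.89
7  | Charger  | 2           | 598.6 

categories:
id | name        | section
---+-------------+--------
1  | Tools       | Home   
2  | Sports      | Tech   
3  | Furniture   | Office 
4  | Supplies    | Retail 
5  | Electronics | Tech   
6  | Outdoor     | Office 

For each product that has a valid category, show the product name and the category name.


INNER JOIN keeps only products rows whose category_id matches an id in categories. Walk through each product:
  - product 1 (Webcam): category_id=6 -> matches Outdoor
  - product 2 (Keyboard): category_id=NULL, no match -> dropped
  - product 3 (Chair): category_id=1 -> matches Tools
  - product 4 (Speaker): category_id=1 -> matches Tools
  - product 5 (Lamp): category_id=2 -> matches Sports
  - product 6 (Phone): category_id=3 -> matches Furniture
  - product 7 (Charger): category_id=2 -> matches Sports
So 1 of 7 rows is dropped.

SQL:
SELECT a.name, b.name AS category
FROM products a
INNER JOIN categories b ON a.category_id = b.id

Result:
name    | category 
--------+----------
Webcam  | Outdoor  
Chair   | Tools    
Speaker | Tools    
Lamp    | Sports   
Phone   | Furniture
Charger | Sports   


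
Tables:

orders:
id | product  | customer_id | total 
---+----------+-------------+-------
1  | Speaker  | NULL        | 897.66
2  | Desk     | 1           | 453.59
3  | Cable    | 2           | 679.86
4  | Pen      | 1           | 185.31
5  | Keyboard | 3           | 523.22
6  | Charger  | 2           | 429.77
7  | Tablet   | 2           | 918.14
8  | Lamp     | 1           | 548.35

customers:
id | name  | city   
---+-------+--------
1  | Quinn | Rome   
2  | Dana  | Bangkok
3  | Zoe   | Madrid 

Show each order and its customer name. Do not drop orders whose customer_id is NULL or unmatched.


LEFT JOIN keeps every row from orders (the left table); where customer_id has no match in customers, the customer columns become NULL. Walk through each order:
  - order 1 (Speaker): customer_id=NULL, no match -> kept with NULL
  - order 2 (Desk): customer_id=1 -> matches Quinn
  - order 3 (Cable): customer_id=2 -> matches Dana
  - order 4 (Pen): customer_id=1 -> matches Quinn
  - order 5 (Keyboard): customer_id=3 -> matches Zoe
  - order 6 (Charger): customer_id=2 -> matches Dana
  - order 7 (Tablet): customer_id=2 -> matches Dana
  - order 8 (Lamp): customer_id=1 -> matches Quinn
All 8 rows appear; 1 has NULL customer.

SQL:
SELECT a.product, b.name AS customer
FROM orders a
LEFT JOIN customers b ON a.customer_id = b.id

Result:
product  | customer
---------+---------
Speaker  | NULL    
Desk     | Quinn   
Cable    | Dana    
Pen      | Quinn   
Keyboard | Zoe     
Charger  | Dana    
Tablet   | Dana    
Lamp     | Quinn   


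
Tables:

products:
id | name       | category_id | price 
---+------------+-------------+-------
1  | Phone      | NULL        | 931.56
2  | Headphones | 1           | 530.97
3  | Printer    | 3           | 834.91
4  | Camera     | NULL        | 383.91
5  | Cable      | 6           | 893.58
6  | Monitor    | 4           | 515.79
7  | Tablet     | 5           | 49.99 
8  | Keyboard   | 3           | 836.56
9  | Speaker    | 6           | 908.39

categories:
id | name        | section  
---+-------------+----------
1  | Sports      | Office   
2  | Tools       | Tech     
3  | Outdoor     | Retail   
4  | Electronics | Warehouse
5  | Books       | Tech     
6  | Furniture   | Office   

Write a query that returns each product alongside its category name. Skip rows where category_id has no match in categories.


INNER JOIN keeps only products rows whose category_id matches an id in categories. Walk through each product:
  - product 1 (Phone): category_id=NULL, no match -> dropped
  - product 2 (Headphones): category_id=1 -> matches Sports
  - product 3 (Printer): category_id=3 -> matches Outdoor
  - product 4 (Camera): category_id=NULL, no match -> dropped
  - product 5 (Cable): category_id=6 -> matches Furniture
  - product 6 (Monitor): category_id=4 -> matches Electronics
  - product 7 (Tablet): category_id=5 -> matches Books
  - product 8 (Keyboard): category_id=3 -> matches Outdoor
  - product 9 (Speaker): category_id=6 -> matches Furniture
So 2 of 9 rows are dropped.

SQL:
SELECT a.name, b.name AS category
FROM products a
INNER JOIN categories b ON a.category_id = b.id

Result:
name       | category   
-----------+------------
Headphones | Sports     
Printer    | Outdoor    
Cable      | Furniture  
Monitor    | Electronics
Tablet     | Books      
Keyboard   | Outdoor    
Speaker    | Furniture  


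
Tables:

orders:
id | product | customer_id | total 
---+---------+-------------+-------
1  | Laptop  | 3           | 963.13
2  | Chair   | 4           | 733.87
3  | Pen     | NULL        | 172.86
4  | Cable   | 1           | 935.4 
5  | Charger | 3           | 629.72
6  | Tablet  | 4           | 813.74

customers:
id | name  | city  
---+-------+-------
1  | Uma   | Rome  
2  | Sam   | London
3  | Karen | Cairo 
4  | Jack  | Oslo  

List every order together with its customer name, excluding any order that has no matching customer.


INNER JOIN keeps only orders rows whose customer_id matches an id in customers. Walk through each order:
  - order 1 (Laptop): customer_id=3 -> matches Karen
  - order 2 (Chair): customer_id=4 -> matches Jack
  - order 3 (Pen): customer_id=NULL, no match -> dropped
  - order 4 (Cable): customer_id=1 -> matches Uma
  - order 5 (Charger): customer_id=3 -> matches Karen
  - order 6 (Tablet): customer_id=4 -> matches Jack
So 1 of 6 rows is dropped.

SQL:
SELECT a.product, b.name AS customer
FROM orders a
INNER JOIN customers b ON a.customer_id = b.id

Result:
product | customer
--------+---------
Laptop  | Karen   
Chair   | Jack    
Cable   | Uma     
Charger | Karen   
Tablet  | Jack    


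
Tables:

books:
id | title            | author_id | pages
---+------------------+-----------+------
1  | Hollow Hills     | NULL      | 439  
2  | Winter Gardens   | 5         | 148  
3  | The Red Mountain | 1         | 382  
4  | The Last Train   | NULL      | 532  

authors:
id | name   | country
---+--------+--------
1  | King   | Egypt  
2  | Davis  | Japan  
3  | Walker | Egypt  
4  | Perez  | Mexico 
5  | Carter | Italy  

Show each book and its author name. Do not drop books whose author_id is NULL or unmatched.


LEFT JOIN keeps every row from books (the left table); where author_id has no match in authors, the author columns become NULL. Walk through each book:
  - book 1 (Hollow Hills): author_id=NULL, no match -> kept with NULL
  - book 2 (Winter Gardens): author_id=5 -> matches Carter
  - book 3 (The Red Mountain): author_id=1 -> matches King
  - book 4 (The Last Train): author_id=NULL, no match -> kept with NULL
All 4 rows appear; 2 have NULL author.

SQL:
SELECT a.title, b.name AS author
FROM books a
LEFT JOIN authors b ON a.author_id = b.id

Result:
title            | author
-----------------+-------
Hollow Hills     | NULL  
Winter Gardens   | Carter
The Red Mountain | King  
The Last Train   | NULL  


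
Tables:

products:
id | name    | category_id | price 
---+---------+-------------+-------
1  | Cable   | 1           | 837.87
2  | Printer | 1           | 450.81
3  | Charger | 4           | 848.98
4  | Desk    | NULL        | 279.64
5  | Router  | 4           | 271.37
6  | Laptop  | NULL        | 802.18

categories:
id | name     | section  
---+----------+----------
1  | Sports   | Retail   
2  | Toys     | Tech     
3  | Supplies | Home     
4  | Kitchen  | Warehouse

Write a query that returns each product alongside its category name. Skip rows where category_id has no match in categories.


INNER JOIN keeps only products rows whose category_id matches an id in categories. Walk through each product:
  - product 1 (Cable): category_id=1 -> matches Sports
  - product 2 (Printer): category_id=1 -> matches Sports
  - product 3 (Charger): category_id=4 -> matches Kitchen
  - product 4 (Desk): category_id=NULL, no match -> dropped
  - product 5 (Router): category_id=4 -> matches Kitchen
  - product 6 (Laptop): category_id=NULL, no match -> dropped
So 2 of 6 rows are dropped.

SQL:
SELECT a.name, b.name AS category
FROM products a
INNER JOIN categories b ON a.category_id = b.id

Result:
name    | category
--------+---------
Cable   | Sports  
Printer | Sports  
Charger | Kitchen 
Router  | Kitchen 


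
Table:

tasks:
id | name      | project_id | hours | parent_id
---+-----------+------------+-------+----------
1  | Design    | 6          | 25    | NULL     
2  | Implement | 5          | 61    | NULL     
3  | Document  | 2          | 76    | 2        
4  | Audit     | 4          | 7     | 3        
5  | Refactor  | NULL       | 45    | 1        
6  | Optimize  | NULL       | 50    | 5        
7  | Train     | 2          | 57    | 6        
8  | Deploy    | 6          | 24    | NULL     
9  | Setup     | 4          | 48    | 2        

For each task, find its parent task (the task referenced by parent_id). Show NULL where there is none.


This is a self-join: tasks is joined to a second copy of itself, matching each row's parent_id to another row's id. Use LEFT JOIN so rows with parent_id=NULL are kept.
  - task 1 (Design): parent_id=NULL -> NULL
  - task 2 (Implement): parent_id=NULL -> NULL
  - task 3 (Document): parent_id=2 -> Implement
  - task 4 (Audit): parent_id=3 -> Document
  - task 5 (Refactor): parent_id=1 -> Design
  - task 6 (Optimize): parent_id=5 -> Refactor
  - task 7 (Train): parent_id=6 -> Optimize
  - task 8 (Deploy): parent_id=NULL -> NULL
  - task 9 (Setup): parent_id=2 -> Implement

SQL:
SELECT a.name AS item, b.name AS parent
FROM tasks a
LEFT JOIN tasks b ON a.parent_id = b.id

Result:
item      | parent   
----------+----------
Design    | NULL     
Implement | NULL     
Document  | Implement
Audit     | Document 
Refactor  | Design   
Optimize  | Refactor 
Train     | Optimize 
Deploy    | NULL     
Setup     | Implement


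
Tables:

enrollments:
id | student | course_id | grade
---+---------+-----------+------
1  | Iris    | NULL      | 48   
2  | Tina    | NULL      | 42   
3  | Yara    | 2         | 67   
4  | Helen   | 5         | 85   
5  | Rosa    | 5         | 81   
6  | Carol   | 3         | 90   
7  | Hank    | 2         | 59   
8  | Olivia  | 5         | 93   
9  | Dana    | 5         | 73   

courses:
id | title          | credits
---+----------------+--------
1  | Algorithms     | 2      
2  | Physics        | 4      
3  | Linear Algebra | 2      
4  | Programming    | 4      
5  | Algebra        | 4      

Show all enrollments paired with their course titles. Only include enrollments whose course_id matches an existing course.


INNER JOIN keeps only enrollments rows whose course_id matches an id in courses. Walk through each enrollment:
  - enrollment 1 (Iris): course_id=NULL, no match -> dropped
  - enrollment 2 (Tina): course_id=NULL, no match -> dropped
  - enrollment 3 (Yara): course_id=2 -> matches Physics
  - enrollment 4 (Helen): course_id=5 -> matches Algebra
  - enrollment 5 (Rosa): course_id=5 -> matches Algebra
  - enrollment 6 (Carol): course_id=3 -> matches Linear Algebra
  - enrollment 7 (Hank): course_id=2 -> matches Physics
  - enrollment 8 (Olivia): course_id=5 -> matches Algebra
  - enrollment 9 (Dana): course_id=5 -> matches Algebra
So 2 of 9 rows are dropped.

SQL:
SELECT a.student, b.title AS course
FROM enrollments a
INNER JOIN courses b ON a.course_id = b.id

Result:
student | course        
--------+---------------
Yara    | Physics       
Helen   | Algebra       
Rosa    | Algebra       
Carol   | Linear Algebra
Hank    | Physics       
Olivia  | Algebra       
Dana    | Algebra       


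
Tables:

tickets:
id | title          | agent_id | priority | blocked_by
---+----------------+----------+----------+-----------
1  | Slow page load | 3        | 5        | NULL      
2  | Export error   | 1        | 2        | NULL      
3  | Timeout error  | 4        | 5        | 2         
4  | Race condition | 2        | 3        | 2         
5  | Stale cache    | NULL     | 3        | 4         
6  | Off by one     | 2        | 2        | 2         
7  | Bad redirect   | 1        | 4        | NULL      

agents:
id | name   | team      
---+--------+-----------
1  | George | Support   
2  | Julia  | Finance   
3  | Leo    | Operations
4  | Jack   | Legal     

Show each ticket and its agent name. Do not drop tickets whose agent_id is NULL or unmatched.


LEFT JOIN keeps every row from tickets (the left table); where agent_id has no match in agents, the agent columns become NULL. Walk through each ticket:
  - ticket 1 (Slow page load): agent_id=3 -> matches Leo
  - ticket 2 (Export error): agent_id=1 -> matches George
  - ticket 3 (Timeout error): agent_id=4 -> matches Jack
  - ticket 4 (Race condition): agent_id=2 -> matches Julia
  - ticket 5 (Stale cache): agent_id=NULL, no match -> kept with NULL
  - ticket 6 (Off by one): agent_id=2 -> matches Julia
  - ticket 7 (Bad redirect): agent_id=1 -> matches George
All 7 rows appear; 1 has NULL agent.

SQL:
SELECT a.title, b.name AS agent
FROM tickets a
LEFT JOIN agents b ON a.agent_id = b.id

Result:
title          | agent 
---------------+-------
Slow page load | Leo   
Export error   | George
Timeout error  | Jack  
Race condition | Julia 
Stale cache    | NULL  
Off by one     | Julia 
Bad redirect   | George


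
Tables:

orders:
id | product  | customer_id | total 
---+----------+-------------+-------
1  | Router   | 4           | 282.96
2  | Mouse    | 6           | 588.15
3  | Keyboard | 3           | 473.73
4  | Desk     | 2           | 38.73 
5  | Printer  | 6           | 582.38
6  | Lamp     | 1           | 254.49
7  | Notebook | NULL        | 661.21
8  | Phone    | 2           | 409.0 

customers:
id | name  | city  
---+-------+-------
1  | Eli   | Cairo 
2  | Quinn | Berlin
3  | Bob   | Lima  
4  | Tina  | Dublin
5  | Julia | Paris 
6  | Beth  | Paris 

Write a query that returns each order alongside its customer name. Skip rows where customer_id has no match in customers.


INNER JOIN keeps only orders rows whose customer_id matches an id in customers. Walk through each order:
  - order 1 (Router): customer_id=4 -> matches Tina
  - order 2 (Mouse): customer_id=6 -> matches Beth
  - order 3 (Keyboard): customer_id=3 -> matches Bob
  - order 4 (Desk): customer_id=2 -> matches Quinn
  - order 5 (Printer): customer_id=6 -> matches Beth
  - order 6 (Lamp): customer_id=1 -> matches Eli
  - order 7 (Notebook): customer_id=NULL, no match -> dropped
  - order 8 (Phone): customer_id=2 -> matches Quinn
So 1 of 8 rows is dropped.

SQL:
SELECT a.product, b.name AS customer
FROM orders a
INNER JOIN customers b ON a.customer_id = b.id

Result:
product  | customer
---------+---------
Router   | Tina    
Mouse    | Beth    
Keyboard | Bob     
Desk     | Quinn   
Printer  | Beth    
Lamp     | Eli     
Phone    | Quinn   


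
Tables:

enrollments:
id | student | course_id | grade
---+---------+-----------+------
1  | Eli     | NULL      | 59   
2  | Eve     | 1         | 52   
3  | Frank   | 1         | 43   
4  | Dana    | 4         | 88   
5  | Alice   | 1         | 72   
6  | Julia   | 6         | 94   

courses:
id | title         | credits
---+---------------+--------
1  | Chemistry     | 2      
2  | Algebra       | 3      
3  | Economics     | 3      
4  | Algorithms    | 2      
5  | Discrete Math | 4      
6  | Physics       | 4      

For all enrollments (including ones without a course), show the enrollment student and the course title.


LEFT JOIN keeps every row from enrollments (the left table); where course_id has no match in courses, the course columns become NULL. Walk through each enrollment:
  - enrollment 1 (Eli): course_id=NULL, no match -> kept with NULL
  - enrollment 2 (Eve): course_id=1 -> matches Chemistry
  - enrollment 3 (Frank): course_id=1 -> matches Chemistry
  - enrollment 4 (Dana): course_id=4 -> matches Algorithms
  - enrollment 5 (Alice): course_id=1 -> matches Chemistry
  - enrollment 6 (Julia): course_id=6 -> matches Physics
All 6 rows appear; 1 has NULL course.

SQL:
SELECT a.student, b.title AS course
FROM enrollments a
LEFT JOIN courses b ON a.course_id = b.id

Result:
student | course    
--------+-----------
Eli     | NULL      
Eve     | Chemistry 
Frank   | Chemistry 
Dana    | Algorithms
Alice   | Chemistry 
Julia   | Physics   


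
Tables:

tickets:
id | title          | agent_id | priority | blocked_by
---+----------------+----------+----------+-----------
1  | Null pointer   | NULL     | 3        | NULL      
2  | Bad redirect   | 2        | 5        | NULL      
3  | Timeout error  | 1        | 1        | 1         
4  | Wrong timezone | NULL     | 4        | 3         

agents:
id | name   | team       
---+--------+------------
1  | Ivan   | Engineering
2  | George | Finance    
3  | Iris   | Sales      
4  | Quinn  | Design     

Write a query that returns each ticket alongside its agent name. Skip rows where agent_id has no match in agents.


INNER JOIN keeps only tickets rows whose agent_id matches an id in agents. Walk through each ticket:
  - ticket 1 (Null pointer): agent_id=NULL, no match -> dropped
  - ticket 2 (Bad redirect): agent_id=2 -> matches George
  - ticket 3 (Timeout error): agent_id=1 -> matches Ivan
  - ticket 4 (Wrong timezone): agent_id=NULL, no match -> dropped
So 2 of 4 rows are dropped.

SQL:
SELECT a.title, b.name AS agent
FROM tickets a
INNER JOIN agents b ON a.agent_id = b.id

Result:
title         | agent 
--------------+-------
Bad redirect  | George
Timeout error | Ivan  


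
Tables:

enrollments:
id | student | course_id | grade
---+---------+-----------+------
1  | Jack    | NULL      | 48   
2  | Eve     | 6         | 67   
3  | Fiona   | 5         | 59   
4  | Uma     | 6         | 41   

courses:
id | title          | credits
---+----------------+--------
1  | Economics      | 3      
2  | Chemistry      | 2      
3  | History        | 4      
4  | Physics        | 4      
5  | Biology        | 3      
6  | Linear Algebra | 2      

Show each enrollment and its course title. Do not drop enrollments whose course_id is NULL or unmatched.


LEFT JOIN keeps every row from enrollments (the left table); where course_id has no match in courses, the course columns become NULL. Walk through each enrollment:
  - enrollment 1 (Jack): course_id=NULL, no match -> kept with NULL
  - enrollment 2 (Eve): course_id=6 -> matches Linear Algebra
  - enrollment 3 (Fiona): course_id=5 -> matches Biology
  - enrollment 4 (Uma): course_id=6 -> matches Linear Algebra
All 4 rows appear; 1 has NULL course.

SQL:
SELECT a.student, b.title AS course
FROM enrollments a
LEFT JOIN courses b ON a.course_id = b.id

Result:
student | course        
--------+---------------
Jack    | NULL          
Eve     | Linear Algebra
Fiona   | Biology       
Uma     | Linear Algebra


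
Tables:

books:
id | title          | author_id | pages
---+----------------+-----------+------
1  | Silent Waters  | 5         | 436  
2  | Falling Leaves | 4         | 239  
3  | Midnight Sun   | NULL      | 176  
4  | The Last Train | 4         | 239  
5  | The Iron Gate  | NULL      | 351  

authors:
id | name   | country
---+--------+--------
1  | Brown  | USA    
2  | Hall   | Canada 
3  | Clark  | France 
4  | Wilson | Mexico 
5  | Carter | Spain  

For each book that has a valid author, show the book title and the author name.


INNER JOIN keeps only books rows whose author_id matches an id in authors. Walk through each book:
  - book 1 (Silent Waters): author_id=5 -> matches Carter
  - book 2 (Falling Leaves): author_id=4 -> matches Wilson
  - book 3 (Midnight Sun): author_id=NULL, no match -> dropped
  - book 4 (The Last Train): author_id=4 -> matches Wilson
  - book 5 (The Iron Gate): author_id=NULL, no match -> dropped
So 2 of 5 rows are dropped.

SQL:
SELECT a.title, b.name AS author
FROM books a
INNER JOIN authors b ON a.author_id = b.id

Result:
title          | author
---------------+-------
Silent Waters  | Carter
Falling Leaves | Wilson
The Last Train | Wilson


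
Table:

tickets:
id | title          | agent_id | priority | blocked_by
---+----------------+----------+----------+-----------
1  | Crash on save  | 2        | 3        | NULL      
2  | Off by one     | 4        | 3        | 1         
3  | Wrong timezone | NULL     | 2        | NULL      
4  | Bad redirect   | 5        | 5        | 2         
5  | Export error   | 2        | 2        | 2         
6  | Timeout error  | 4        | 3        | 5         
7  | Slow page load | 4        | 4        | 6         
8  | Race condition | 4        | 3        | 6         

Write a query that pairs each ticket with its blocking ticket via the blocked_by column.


This is a self-join: tickets is joined to a second copy of itself, matching each row's blocked_by to another row's id. Use LEFT JOIN so rows with blocked_by=NULL are kept.
  - ticket 1 (Crash on save): blocked_by=NULL -> NULL
  - ticket 2 (Off by one): blocked_by=1 -> Crash on save
  - ticket 3 (Wrong timezone): blocked_by=NULL -> NULL
  - ticket 4 (Bad redirect): blocked_by=2 -> Off by one
  - ticket 5 (Export error): blocked_by=2 -> Off by one
  - ticket 6 (Timeout error): blocked_by=5 -> Export error
  - ticket 7 (Slow page load): blocked_by=6 -> Timeout error
  - ticket 8 (Race condition): blocked_by=6 -> Timeout error

SQL:
SELECT a.title AS item, b.title AS blocked_by
FROM tickets a
LEFT JOIN tickets b ON a.blocked_by = b.id

Result:
item           | blocked_by   
---------------+--------------
Crash on save  | NULL         
Off by one     | Crash on save
Wrong timezone | NULL         
Bad redirect   | Off by one   
Export error   | Off by one   
Timeout error  | Export error 
Slow page load | Timeout error
Race condition | Timeout error


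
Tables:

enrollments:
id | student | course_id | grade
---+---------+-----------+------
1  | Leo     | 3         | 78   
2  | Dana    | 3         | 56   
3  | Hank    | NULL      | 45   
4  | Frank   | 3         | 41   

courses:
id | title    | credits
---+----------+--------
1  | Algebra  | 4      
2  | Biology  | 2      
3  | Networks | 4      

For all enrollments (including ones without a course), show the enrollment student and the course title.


LEFT JOIN keeps every row from enrollments (the left table); where course_id has no match in courses, the course columns become NULL. Walk through each enrollment:
  - enrollment 1 (Leo): course_id=3 -> matches Networks
  - enrollment 2 (Dana): course_id=3 -> matches Networks
  - enrollment 3 (Hank): course_id=NULL, no match -> kept with NULL
  - enrollment 4 (Frank): course_id=3 -> matches Networks
All 4 rows appear; 1 has NULL course.

SQL:
SELECT a.student, b.title AS course
FROM enrollments a
LEFT JOIN courses b ON a.course_id = b.id

Result:
student | course  
--------+---------
Leo     | Networks
Dana    | Networks
Hank    | NULL    
Frank   | Networks


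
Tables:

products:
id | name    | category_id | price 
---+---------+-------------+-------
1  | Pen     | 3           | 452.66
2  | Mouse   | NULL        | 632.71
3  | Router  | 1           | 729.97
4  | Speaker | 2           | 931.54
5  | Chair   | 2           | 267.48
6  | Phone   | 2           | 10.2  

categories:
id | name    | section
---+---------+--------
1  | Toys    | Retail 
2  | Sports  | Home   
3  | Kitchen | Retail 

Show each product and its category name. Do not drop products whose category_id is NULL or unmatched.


LEFT JOIN keeps every row from products (the left table); where category_id has no match in categories, the category columns become NULL. Walk through each product:
  - product 1 (Pen): category_id=3 -> matches Kitchen
  - product 2 (Mouse): category_id=NULL, no match -> kept with NULL
  - product 3 (Router): category_id=1 -> matches Toys
  - product 4 (Speaker): category_id=2 -> matches Sports
  - product 5 (Chair): category_id=2 -> matches Sports
  - product 6 (Phone): category_id=2 -> matches Sports
All 6 rows appear; 1 has NULL category.

SQL:
SELECT a.name, b.name AS category
FROM products a
LEFT JOIN categories b ON a.category_id = b.id

Result:
name    | category
--------+---------
Pen     | Kitchen 
Mouse   | NULL    
Router  | Toys    
Speaker | Sports  
Chair   | Sports  
Phone   | Sports  


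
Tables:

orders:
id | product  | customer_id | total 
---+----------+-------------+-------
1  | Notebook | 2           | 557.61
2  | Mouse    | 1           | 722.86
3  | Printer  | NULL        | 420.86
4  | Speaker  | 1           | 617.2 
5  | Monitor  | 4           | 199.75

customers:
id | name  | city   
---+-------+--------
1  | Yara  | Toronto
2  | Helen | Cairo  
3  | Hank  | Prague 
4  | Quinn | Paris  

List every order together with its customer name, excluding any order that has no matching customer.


INNER JOIN keeps only orders rows whose customer_id matches an id in customers. Walk through each order:
  - order 1 (Notebook): customer_id=2 -> matches Helen
  - order 2 (Mouse): customer_id=1 -> matches Yara
  - order 3 (Printer): customer_id=NULL, no match -> dropped
  - order 4 (Speaker): customer_id=1 -> matches Yara
  - order 5 (Monitor): customer_id=4 -> matches Quinn
So 1 of 5 rows is dropped.

SQL:
SELECT a.product, b.name AS customer
FROM orders a
INNER JOIN customers b ON a.customer_id = b.id

Result:
product  | customer
---------+---------
Notebook | Helen   
Mouse    | Yara    
Speaker  | Yara    
Monitor  | Quinn   


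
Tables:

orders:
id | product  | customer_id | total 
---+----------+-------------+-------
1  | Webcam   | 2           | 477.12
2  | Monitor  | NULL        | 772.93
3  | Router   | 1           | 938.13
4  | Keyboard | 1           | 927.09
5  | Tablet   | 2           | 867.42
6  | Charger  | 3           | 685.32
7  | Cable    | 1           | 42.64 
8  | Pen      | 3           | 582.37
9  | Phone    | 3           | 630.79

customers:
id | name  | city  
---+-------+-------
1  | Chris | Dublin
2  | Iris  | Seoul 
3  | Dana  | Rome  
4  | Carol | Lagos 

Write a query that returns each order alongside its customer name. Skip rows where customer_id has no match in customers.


INNER JOIN keeps only orders rows whose customer_id matches an id in customers. Walk through each order:
  - order 1 (Webcam): customer_id=2 -> matches Iris
  - order 2 (Monitor): customer_id=NULL, no match -> dropped
  - order 3 (Router): customer_id=1 -> matches Chris
  - order 4 (Keyboard): customer_id=1 -> matches Chris
  - order 5 (Tablet): customer_id=2 -> matches Iris
  - order 6 (Charger): customer_id=3 -> matches Dana
  - order 7 (Cable): customer_id=1 -> matches Chris
  - order 8 (Pen): customer_id=3 -> matches Dana
  - order 9 (Phone): customer_id=3 -> matches Dana
So 1 of 9 rows is dropped.

SQL:
SELECT a.product, b.name AS customer
FROM orders a
INNER JOIN customers b ON a.customer_id = b.id

Result:
product  | customer
---------+---------
Webcam   | Iris    
Router   | Chris   
Keyboard | Chris   
Tablet   | Iris    
Charger  | Dana    
Cable    | Chris   
Pen      | Dana    
Phone    | Dana    


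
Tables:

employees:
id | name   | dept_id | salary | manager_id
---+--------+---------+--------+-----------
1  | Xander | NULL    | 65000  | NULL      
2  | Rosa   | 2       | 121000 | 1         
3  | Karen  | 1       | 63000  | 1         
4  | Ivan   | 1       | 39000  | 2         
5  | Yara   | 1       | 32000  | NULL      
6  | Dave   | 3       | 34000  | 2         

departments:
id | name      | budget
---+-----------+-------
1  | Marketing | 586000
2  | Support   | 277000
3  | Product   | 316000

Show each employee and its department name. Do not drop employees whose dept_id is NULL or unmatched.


LEFT JOIN keeps every row from employees (the left table); where dept_id has no match in departments, the department columns become NULL. Walk through each employee:
  - employee 1 (Xander): dept_id=NULL, no match -> kept with NULL
  - employee 2 (Rosa): dept_id=2 -> matches Support
  - employee 3 (Karen): dept_id=1 -> matches Marketing
  - employee 4 (Ivan): dept_id=1 -> matches Marketing
  - employee 5 (Yara): dept_id=1 -> matches Marketing
  - employee 6 (Dave): dept_id=3 -> matches Product
All 6 rows appear; 1 has NULL department.

SQL:
SELECT a.name, b.name AS department
FROM employees a
LEFT JOIN departments b ON a.dept_id = b.id

Result:
name   | department
-------+-----------
Xander | NULL      
Rosa   | Support   
Karen  | Marketing 
Ivan   | Marketing 
Yara   | Marketing 
Dave   | Product   


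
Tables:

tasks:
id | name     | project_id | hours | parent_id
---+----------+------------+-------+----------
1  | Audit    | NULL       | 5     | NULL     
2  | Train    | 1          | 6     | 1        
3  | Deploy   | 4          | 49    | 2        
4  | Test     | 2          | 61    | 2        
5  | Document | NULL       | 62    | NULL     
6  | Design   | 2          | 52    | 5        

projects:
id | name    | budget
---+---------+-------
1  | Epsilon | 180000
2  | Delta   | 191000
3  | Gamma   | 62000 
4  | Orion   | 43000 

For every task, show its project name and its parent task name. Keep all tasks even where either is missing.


Two LEFT JOINs from the same base table tasks: one to projects via project_id, one to tasks itself via parent_id. Both are LEFT so every task is preserved.
Match against projects:
  - task 1 (Audit): project_id=NULL, no match -> kept with NULL
  - task 2 (Train): project_id=1 -> matches Epsilon
  - task 3 (Deploy): project_id=4 -> matches Orion
  - task 4 (Test): project_id=2 -> matches Delta
  - task 5 (Document): project_id=NULL, no match -> kept with NULL
  - task 6 (Design): project_id=2 -> matches Delta
Match against tasks (self):
  - task 1 (Audit): parent_id=NULL -> NULL
  - task 2 (Train): parent_id=1 -> Audit
  - task 3 (Deploy): parent_id=2 -> Train
  - task 4 (Test): parent_id=2 -> Train
  - task 5 (Document): parent_id=NULL -> NULL
  - task 6 (Design): parent_id=5 -> Document

SQL:
SELECT a.name, b.name AS project, c.name AS parent
FROM tasks a
LEFT JOIN projects b ON a.project_id = b.id
LEFT JOIN tasks c ON a.parent_id = c.id

Result:
name     | project | parent  
---------+---------+---------
Audit    | NULL    | NULL    
Train    | Epsilon | Audit   
Deploy   | Orion   | Train   
Test     | Delta   | Train   
Document | NULL    | NULL    
Design   | Delta   | Document


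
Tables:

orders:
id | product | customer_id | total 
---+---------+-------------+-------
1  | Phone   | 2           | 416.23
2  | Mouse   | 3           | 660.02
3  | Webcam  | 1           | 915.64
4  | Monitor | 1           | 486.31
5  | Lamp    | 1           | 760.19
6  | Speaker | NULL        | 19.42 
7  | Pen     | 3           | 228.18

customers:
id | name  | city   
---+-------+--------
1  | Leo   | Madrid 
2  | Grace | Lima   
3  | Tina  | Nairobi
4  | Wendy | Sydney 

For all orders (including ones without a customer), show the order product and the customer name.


LEFT JOIN keeps every row from orders (the left table); where customer_id has no match in customers, the customer columns become NULL. Walk through each order:
  - order 1 (Phone): customer_id=2 -> matches Grace
  - order 2 (Mouse): customer_id=3 -> matches Tina
  - order 3 (Webcam): customer_id=1 -> matches Leo
  - order 4 (Monitor): customer_id=1 -> matches Leo
  - order 5 (Lamp): customer_id=1 -> matches Leo
  - order 6 (Speaker): customer_id=NULL, no match -> kept with NULL
  - order 7 (Pen): customer_id=3 -> matches Tina
All 7 rows appear; 1 has NULL customer.

SQL:
SELECT a.product, b.name AS customer
FROM orders a
LEFT JOIN customers b ON a.customer_id = b.id

Result:
product | customer
--------+---------
Phone   | Grace   
Mouse   | Tina    
Webcam  | Leo     
Monitor | Leo     
Lamp    | Leo     
Speaker | NULL    
Pen     | Tina    


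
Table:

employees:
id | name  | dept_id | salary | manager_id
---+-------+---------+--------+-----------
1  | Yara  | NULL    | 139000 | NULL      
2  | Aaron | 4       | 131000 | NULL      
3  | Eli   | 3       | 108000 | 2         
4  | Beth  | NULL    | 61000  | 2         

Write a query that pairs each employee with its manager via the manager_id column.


This is a self-join: employees is joined to a second copy of itself, matching each row's manager_id to another row's id. Use LEFT JOIN so rows with manager_id=NULL are kept.
  - employee 1 (Yara): manager_id=NULL -> NULL
  - employee 2 (Aaron): manager_id=NULL -> NULL
  - employee 3 (Eli): manager_id=2 -> Aaron
  - employee 4 (Beth): manager_id=2 -> Aaron

SQL:
SELECT a.name AS item, b.name AS manager
FROM employees a
LEFT JOIN employees b ON a.manager_id = b.id

Result:
item  | manager
------+--------
Yara  | NULL   
Aaron | NULL   
Eli   | Aaron  
Beth  | Aaron  


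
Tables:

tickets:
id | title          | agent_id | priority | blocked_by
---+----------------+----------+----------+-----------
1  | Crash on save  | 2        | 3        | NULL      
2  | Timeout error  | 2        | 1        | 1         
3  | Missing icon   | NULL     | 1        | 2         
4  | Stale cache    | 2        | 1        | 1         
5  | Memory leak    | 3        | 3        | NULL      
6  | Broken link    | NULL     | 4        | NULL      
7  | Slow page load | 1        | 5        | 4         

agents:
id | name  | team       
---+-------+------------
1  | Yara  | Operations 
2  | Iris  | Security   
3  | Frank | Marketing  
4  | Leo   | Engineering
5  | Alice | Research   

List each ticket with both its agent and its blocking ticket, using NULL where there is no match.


Two LEFT JOINs from the same base table tickets: one to agents via agent_id, one to tickets itself via blocked_by. Both are LEFT so every ticket is preserved.
Match against agents:
  - ticket 1 (Crash on save): agent_id=2 -> matches Iris
  - ticket 2 (Timeout error): agent_id=2 -> matches Iris
  - ticket 3 (Missing icon): agent_id=NULL, no match -> kept with NULL
  - ticket 4 (Stale cache): agent_id=2 -> matches Iris
  - ticket 5 (Memory leak): agent_id=3 -> matches Frank
  - ticket 6 (Broken link): agent_id=NULL, no match -> kept with NULL
  - ticket 7 (Slow page load): agent_id=1 -> matches Yara
Match against tickets (self):
  - ticket 1 (Crash on save): blocked_by=NULL -> NULL
  - ticket 2 (Timeout error): blocked_by=1 -> Crash on save
  - ticket 3 (Missing icon): blocked_by=2 -> Timeout error
  - ticket 4 (Stale cache): blocked_by=1 -> Crash on save
  - ticket 5 (Memory leak): blocked_by=NULL -> NULL
  - ticket 6 (Broken link): blocked_by=NULL -> NULL
  - ticket 7 (Slow page load): blocked_by=4 -> Stale cache

SQL:
SELECT a.title, b.name AS agent, c.title AS blocked_by
FROM tickets a
LEFT JOIN agents b ON a.agent_id = b.id
LEFT JOIN tickets c ON a.blocked_by = c.id

Result:
title          | agent | blocked_by   
---------------+-------+--------------
Crash on save  | Iris  | NULL         
Timeout error  | Iris  | Crash on save
Missing icon   | NULL  | Timeout error
Stale cache    | Iris  | Crash on save
Memory leak    | Frank | NULL         
Broken link    | NULL  | NULL         
Slow page load | Yara  | Stale cache  


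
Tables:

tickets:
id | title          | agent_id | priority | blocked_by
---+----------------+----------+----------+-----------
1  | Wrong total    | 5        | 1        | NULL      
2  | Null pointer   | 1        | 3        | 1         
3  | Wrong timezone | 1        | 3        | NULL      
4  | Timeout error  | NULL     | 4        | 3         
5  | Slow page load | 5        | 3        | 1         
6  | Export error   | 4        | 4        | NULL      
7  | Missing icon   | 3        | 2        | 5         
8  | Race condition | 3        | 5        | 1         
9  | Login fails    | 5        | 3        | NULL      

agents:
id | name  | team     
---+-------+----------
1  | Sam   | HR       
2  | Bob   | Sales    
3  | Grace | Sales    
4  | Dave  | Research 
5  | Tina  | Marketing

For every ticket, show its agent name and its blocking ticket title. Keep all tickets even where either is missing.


Two LEFT JOINs from the same base table tickets: one to agents via agent_id, one to tickets itself via blocked_by. Both are LEFT so every ticket is preserved.
Match against agents:
  - ticket 1 (Wrong total): agent_id=5 -> matches Tina
  - ticket 2 (Null pointer): agent_id=1 -> matches Sam
  - ticket 3 (Wrong timezone): agent_id=1 -> matches Sam
  - ticket 4 (Timeout error): agent_id=NULL, no match -> kept with NULL
  - ticket 5 (Slow page load): agent_id=5 -> matches Tina
  - ticket 6 (Export error): agent_id=4 -> matches Dave
  - ticket 7 (Missing icon): agent_id=3 -> matches Grace
  - ticket 8 (Race condition): agent_id=3 -> matches Grace
  - ticket 9 (Login fails): agent_id=5 -> matches Tina
Match against tickets (self):
  - ticket 1 (Wrong total): blocked_by=NULL -> NULL
  - ticket 2 (Null pointer): blocked_by=1 -> Wrong total
  - ticket 3 (Wrong timezone): blocked_by=NULL -> NULL
  - ticket 4 (Timeout error): blocked_by=3 -> Wrong timezone
  - ticket 5 (Slow page load): blocked_by=1 -> Wrong total
  - ticket 6 (Export error): blocked_by=NULL -> NULL
  - ticket 7 (Missing icon): blocked_by=5 -> Slow page load
  - ticket 8 (Race condition): blocked_by=1 -> Wrong total
  - ticket 9 (Login fails): blocked_by=NULL -> NULL

SQL:
SELECT a.title, b.name AS agent, c.title AS blocked_by
FROM tickets a
LEFT JOIN agents b ON a.agent_id = b.id
LEFT JOIN tickets c ON a.blocked_by = c.id

Result:
title          | agent | blocked_by    
---------------+-------+---------------
Wrong total    | Tina  | NULL          
Null pointer   | Sam   | Wrong total   
Wrong timezone | Sam   | NULL          
Timeout error  | NULL  | Wrong timezone
Slow page load | Tina  | Wrong total   
Export error   | Dave  | NULL          
Missing icon   | Grace | Slow page load
Race condition | Grace | Wrong total   
Login fails    | Tina  | NULL          


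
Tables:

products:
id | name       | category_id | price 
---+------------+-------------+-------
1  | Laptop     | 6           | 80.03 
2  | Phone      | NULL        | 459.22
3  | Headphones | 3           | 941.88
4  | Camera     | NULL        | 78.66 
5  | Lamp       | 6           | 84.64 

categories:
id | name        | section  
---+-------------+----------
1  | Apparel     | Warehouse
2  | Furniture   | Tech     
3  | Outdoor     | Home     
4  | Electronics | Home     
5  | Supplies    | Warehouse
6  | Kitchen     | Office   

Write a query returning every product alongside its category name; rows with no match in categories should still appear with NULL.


LEFT JOIN keeps every row from products (the left table); where category_id has no match in categories, the category columns become NULL. Walk through each product:
  - product 1 (Laptop): category_id=6 -> matches Kitchen
  - product 2 (Phone): category_id=NULL, no match -> kept with NULL
  - product 3 (Headphones): category_id=3 -> matches Outdoor
  - product 4 (Camera): category_id=NULL, no match -> kept with NULL
  - product 5 (Lamp): category_id=6 -> matches Kitchen
All 5 rows appear; 2 have NULL category.

SQL:
SELECT a.name, b.name AS category
FROM products a
LEFT JOIN categories b ON a.category_id = b.id

Result:
name       | category
-----------+---------
Laptop     | Kitchen 
Phone      | NULL    
Headphones | Outdoor 
Camera     | NULL    
Lamp       | Kitchen 
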